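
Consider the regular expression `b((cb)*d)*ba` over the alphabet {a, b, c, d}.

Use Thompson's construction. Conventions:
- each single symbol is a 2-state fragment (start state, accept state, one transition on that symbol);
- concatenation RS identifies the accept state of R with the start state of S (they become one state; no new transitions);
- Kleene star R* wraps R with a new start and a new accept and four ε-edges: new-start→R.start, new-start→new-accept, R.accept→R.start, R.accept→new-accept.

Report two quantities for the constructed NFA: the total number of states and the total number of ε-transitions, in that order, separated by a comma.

11, 8

By structural recursion:
Each of the 6 symbol leaves contributes 2 states and 0 ε-transitions.
  cb → 3 states, 0 ε-transitions
  (cb)* → 5 states, 4 ε-transitions
  (cb)*d → 6 states, 4 ε-transitions
  ((cb)*d)* → 8 states, 8 ε-transitions
  b((cb)*d)*ba → 11 states, 8 ε-transitions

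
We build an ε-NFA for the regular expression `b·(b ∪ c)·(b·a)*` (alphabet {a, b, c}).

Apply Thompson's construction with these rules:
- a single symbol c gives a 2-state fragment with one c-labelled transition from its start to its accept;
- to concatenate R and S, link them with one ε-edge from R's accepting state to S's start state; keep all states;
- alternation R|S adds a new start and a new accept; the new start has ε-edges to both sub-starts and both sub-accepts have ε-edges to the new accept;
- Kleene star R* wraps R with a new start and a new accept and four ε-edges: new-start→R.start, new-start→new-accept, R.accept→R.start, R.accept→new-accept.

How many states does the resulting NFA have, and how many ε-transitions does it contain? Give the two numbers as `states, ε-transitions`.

14, 11

Recursing over subexpressions:
Each of the 5 symbol leaves contributes 2 states and 0 ε-transitions.
  b ∪ c : 6 states, 4 ε-transitions
  b·a : 4 states, 1 ε-transition
  (b·a)* : 6 states, 5 ε-transitions
  b·(b ∪ c)·(b·a)* : 14 states, 11 ε-transitions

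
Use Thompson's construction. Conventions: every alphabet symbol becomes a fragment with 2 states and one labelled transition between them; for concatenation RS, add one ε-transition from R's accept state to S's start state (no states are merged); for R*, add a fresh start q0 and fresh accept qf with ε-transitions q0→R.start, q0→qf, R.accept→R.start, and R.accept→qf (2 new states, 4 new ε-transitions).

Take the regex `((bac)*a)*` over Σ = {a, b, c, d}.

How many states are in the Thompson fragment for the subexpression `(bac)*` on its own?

Fragment for `(bac)*`:
Each of the 3 symbol leaves contributes a 2-state fragment.
  bac : 6 states
  (bac)* : 8 states

8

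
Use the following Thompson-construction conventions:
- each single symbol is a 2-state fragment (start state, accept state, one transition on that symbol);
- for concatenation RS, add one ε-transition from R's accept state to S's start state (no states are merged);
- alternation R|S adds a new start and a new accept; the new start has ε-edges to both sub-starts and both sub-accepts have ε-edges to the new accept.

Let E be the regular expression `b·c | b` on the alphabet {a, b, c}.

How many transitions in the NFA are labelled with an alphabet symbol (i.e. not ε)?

3

Bottom-up over the parse tree:
Each of the 3 symbol leaves contributes exactly 1 symbol transition.
  b·c = 2 symbol transitions
  b·c | b = 3 symbol transitions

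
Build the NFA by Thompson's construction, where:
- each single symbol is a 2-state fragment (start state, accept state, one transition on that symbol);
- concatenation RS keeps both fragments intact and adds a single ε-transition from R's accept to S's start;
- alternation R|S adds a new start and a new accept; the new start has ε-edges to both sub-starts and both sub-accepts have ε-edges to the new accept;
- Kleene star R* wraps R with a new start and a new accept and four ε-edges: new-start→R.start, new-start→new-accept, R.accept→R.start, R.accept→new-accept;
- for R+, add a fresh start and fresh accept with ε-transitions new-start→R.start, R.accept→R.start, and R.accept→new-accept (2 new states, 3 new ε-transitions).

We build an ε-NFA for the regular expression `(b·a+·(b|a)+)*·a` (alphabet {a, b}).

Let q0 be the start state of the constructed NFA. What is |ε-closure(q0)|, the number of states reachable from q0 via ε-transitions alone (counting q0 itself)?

4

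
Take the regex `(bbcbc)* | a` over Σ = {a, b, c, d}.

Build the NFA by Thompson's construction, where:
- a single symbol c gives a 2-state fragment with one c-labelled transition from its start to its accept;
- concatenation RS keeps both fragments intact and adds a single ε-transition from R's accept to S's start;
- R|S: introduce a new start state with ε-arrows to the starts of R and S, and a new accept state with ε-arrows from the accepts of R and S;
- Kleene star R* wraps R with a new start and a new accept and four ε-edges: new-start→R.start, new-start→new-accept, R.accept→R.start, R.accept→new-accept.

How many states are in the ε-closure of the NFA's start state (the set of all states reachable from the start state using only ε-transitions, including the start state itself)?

6

Compute the ε-closure size of each fragment's start state recursively; a symbol fragment's start has no outgoing ε-edge, so its closure is just itself (size 1).
  bbcbc — |closure| equals the left operand's closure size = 1 (its accept is not ε-reachable, so the closure stops there)
  (bbcbc)* — new start has ε-edges to the inner start and to the new accept, so |closure| = 2 + 1 = 3
  (bbcbc)* | a — new start ε-reaches every alternative's start; at least one alternative accepts ε, so the union's new accept is reached too: |closure| = 1 + 3 + 1 + 1 = 6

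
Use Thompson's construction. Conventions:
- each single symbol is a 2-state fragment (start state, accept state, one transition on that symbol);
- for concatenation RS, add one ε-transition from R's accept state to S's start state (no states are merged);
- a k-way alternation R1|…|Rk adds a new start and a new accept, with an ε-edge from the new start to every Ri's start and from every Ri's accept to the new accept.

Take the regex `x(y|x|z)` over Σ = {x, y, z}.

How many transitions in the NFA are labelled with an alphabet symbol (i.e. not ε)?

4

Recursing over subexpressions:
Each of the 4 symbol leaves contributes exactly 1 symbol transition.
  y|x|z = 3 symbol transitions
  x(y|x|z) = 4 symbol transitions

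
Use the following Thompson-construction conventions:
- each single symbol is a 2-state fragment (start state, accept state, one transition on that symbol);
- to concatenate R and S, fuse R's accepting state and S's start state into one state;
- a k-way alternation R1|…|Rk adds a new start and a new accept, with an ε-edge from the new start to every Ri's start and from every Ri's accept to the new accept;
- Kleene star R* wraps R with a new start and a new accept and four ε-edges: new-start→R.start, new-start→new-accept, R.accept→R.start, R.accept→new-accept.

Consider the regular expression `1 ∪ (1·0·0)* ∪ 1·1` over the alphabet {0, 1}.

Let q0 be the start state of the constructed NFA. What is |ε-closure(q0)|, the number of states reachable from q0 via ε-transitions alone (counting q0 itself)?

7

Compute the ε-closure size of each fragment's start state recursively; a symbol fragment's start has no outgoing ε-edge, so its closure is just itself (size 1).
  1·0·0 → |ε-closure| equals the left operand's closure size = 1 (its accept is not ε-reachable, so the closure stops there)
  (1·0·0)* → new start has ε-edges to the inner start and to the new accept, so |ε-closure| = 2 + 1 = 3
  1·1 → same as the first factor's closure: |ε-closure| = 1
  1 ∪ (1·0·0)* ∪ 1·1 → |ε-closure| = 1 (new start) + (1 + 3 + 1) + 1 (new accept, since some branch ε-reaches its own accept) = 7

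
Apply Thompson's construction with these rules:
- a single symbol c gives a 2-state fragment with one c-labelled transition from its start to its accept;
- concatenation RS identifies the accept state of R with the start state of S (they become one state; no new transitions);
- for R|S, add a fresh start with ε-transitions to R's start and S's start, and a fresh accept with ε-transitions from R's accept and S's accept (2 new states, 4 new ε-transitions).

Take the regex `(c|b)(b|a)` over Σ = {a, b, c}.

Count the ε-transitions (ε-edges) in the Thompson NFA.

Building bottom-up:
Each of the 4 symbol leaves contributes 0 ε-transitions.
  c|b : 4 ε-transitions
  b|a : 4 ε-transitions
  (c|b)(b|a) : 8 ε-transitions

8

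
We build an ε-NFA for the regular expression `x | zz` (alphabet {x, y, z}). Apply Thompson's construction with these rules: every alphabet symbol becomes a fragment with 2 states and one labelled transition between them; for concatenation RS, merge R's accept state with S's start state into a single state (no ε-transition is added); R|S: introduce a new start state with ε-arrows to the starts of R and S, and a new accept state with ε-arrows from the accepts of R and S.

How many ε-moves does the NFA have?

4

Recursing over subexpressions:
Each of the 3 symbol leaves contributes 0 ε-transitions.
  zz = 0 ε-transitions
  x | zz = 4 ε-transitions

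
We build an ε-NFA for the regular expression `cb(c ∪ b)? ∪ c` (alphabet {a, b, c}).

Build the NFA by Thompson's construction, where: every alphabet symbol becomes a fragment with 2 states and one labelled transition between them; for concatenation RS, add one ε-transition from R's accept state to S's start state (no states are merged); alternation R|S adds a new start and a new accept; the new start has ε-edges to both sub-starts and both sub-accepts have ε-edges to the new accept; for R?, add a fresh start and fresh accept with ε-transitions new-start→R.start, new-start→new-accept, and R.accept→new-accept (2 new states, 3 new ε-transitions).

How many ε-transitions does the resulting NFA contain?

13

Per subexpression:
Each of the 5 symbol leaves contributes 0 ε-transitions.
  c ∪ b → 4 ε-transitions
  (c ∪ b)? → 7 ε-transitions
  cb(c ∪ b)? → 9 ε-transitions
  cb(c ∪ b)? ∪ c → 13 ε-transitions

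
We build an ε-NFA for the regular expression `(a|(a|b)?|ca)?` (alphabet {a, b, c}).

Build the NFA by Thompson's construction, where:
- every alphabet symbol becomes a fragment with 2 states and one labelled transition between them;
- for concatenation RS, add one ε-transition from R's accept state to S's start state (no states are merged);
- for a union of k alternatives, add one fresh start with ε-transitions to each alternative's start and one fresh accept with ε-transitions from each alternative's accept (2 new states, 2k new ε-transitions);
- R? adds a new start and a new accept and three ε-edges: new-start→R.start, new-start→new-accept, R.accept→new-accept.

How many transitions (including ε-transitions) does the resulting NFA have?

Per subexpression:
Each of the 5 symbol leaves contributes 1 transition (1 symbol, 0 ε).
  a|b : 6 transitions (2 symbol, 4 ε)
  (a|b)? : 9 transitions (2 symbol, 7 ε)
  ca : 3 transitions (2 symbol, 1 ε)
  a|(a|b)?|ca : 19 transitions (5 symbol, 14 ε)
  (a|(a|b)?|ca)? : 22 transitions (5 symbol, 17 ε)

22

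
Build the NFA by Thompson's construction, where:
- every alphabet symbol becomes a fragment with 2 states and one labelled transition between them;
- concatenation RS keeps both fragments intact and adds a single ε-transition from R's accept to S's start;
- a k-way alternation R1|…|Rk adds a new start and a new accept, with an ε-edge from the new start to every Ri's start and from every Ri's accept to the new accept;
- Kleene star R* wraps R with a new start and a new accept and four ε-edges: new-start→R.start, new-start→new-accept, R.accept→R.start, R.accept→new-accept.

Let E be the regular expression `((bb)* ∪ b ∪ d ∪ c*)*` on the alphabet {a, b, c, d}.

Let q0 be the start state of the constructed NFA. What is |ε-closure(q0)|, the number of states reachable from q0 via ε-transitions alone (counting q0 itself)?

Compute the ε-closure size of each fragment's start state recursively; a symbol fragment's start has no outgoing ε-edge, so its closure is just itself (size 1).
  bb — same as the first factor's closure: C = 1
  (bb)* — the star's fresh start ε-reaches both the body's start and the fresh accept: C = 2 + 1 = 3
  c* — new start has ε-edges to the inner start and to the new accept, so C = 2 + 1 = 3
  (bb)* ∪ b ∪ d ∪ c* — new start ε-reaches every alternative's start; at least one alternative accepts ε, so the union's new accept is reached too: C = 1 + 3 + 1 + 1 + 3 + 1 = 10
  ((bb)* ∪ b ∪ d ∪ c*)* — the star's fresh start ε-reaches both the body's start and the fresh accept: C = 2 + 10 = 12

12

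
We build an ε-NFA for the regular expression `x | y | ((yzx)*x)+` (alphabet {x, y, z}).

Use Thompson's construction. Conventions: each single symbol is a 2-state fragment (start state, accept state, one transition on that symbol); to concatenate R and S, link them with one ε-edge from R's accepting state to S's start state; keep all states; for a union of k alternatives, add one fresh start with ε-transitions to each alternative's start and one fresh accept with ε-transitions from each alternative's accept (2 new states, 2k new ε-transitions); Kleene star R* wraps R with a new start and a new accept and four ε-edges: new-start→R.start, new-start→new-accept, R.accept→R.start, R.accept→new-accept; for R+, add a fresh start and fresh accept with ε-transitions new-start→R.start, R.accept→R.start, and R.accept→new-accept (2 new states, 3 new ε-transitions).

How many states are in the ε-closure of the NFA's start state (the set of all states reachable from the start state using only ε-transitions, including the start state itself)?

8

Let C(F) = |ε-closure(F.start)| within fragment F, and note whether F accepts ε. Symbol fragments have C = 1 and do not accept ε. Then:
  yzx → C equals the left operand's closure size = 1 (its accept is not ε-reachable, so the closure stops there)
  (yzx)* → the star's fresh start ε-reaches both the body's start and the fresh accept: C = 2 + 1 = 3
  (yzx)*x → C = 3 + 1 = 4 (closure spills across the concat boundary because the left factor accepts ε)
  ((yzx)*x)+ → C = 1 + 4 = 5 (the body doesn't accept ε, so the new accept is not reached)
  x | y | ((yzx)*x)+ → C = 1 + 1 + 1 + 5 = 8 (the new accept is not ε-reachable since no branch accepts ε)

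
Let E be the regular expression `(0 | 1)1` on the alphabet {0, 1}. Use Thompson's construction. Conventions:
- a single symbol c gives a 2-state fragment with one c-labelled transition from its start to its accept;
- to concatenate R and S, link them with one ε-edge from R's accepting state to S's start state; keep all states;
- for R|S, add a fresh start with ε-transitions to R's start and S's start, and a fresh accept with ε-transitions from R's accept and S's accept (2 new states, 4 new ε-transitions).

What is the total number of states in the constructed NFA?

8

Building bottom-up:
Each of the 3 symbol leaves contributes a 2-state fragment.
  0 | 1 = 6 states
  (0 | 1)1 = 8 states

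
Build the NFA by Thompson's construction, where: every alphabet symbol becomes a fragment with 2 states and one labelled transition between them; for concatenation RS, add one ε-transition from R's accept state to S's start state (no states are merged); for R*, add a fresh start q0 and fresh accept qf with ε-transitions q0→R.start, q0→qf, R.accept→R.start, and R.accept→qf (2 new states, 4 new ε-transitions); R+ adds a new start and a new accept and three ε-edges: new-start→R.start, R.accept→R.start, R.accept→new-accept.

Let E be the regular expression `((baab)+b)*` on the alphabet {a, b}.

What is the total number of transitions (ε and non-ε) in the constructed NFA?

Building bottom-up:
Each of the 5 symbol leaves contributes 1 transition (1 symbol, 0 ε).
  baab : 7 transitions (4 symbol, 3 ε)
  (baab)+ : 10 transitions (4 symbol, 6 ε)
  (baab)+b : 12 transitions (5 symbol, 7 ε)
  ((baab)+b)* : 16 transitions (5 symbol, 11 ε)

16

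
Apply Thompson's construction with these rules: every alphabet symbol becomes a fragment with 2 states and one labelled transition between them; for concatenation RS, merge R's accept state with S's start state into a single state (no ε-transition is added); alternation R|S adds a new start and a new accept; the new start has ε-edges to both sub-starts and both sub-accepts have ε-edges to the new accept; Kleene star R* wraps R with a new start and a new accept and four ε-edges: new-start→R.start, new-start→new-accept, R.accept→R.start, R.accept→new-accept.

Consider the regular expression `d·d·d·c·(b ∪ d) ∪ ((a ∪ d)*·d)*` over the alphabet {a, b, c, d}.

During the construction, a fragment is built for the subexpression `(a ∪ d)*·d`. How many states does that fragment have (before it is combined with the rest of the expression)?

9

Fragment for `(a ∪ d)*·d`:
Each of the 3 symbol leaves contributes a 2-state fragment.
  a ∪ d → 6 states
  (a ∪ d)* → 8 states
  (a ∪ d)*·d → 9 states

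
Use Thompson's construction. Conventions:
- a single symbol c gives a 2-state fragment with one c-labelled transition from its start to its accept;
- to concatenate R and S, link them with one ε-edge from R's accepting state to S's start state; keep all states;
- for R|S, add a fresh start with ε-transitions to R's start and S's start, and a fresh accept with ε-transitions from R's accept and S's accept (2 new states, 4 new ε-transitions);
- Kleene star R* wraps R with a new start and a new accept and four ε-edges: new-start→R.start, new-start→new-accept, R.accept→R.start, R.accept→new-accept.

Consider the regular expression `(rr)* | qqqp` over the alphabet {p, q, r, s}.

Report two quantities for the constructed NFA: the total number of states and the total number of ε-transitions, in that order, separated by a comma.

16, 12

By structural recursion:
Each of the 6 symbol leaves contributes 2 states and 0 ε-transitions.
  rr — 4 states, 1 ε-transition
  (rr)* — 6 states, 5 ε-transitions
  qqqp — 8 states, 3 ε-transitions
  (rr)* | qqqp — 16 states, 12 ε-transitions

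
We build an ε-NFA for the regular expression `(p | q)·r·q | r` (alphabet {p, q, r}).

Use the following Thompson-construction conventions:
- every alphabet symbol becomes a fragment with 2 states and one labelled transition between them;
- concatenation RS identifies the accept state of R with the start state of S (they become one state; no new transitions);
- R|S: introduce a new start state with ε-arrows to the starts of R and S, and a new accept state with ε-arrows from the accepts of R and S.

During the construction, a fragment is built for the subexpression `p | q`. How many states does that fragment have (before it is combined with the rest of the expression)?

6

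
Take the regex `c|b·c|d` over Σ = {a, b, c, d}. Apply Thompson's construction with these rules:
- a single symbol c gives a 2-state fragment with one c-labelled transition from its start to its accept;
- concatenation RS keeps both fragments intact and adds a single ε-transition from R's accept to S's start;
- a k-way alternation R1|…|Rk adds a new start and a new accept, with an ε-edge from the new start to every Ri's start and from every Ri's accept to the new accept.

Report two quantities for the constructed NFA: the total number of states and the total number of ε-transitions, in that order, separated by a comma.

10, 7

Bottom-up over the parse tree:
Each of the 4 symbol leaves contributes 2 states and 0 ε-transitions.
  b·c — 4 states, 1 ε-transition
  c|b·c|d — 10 states, 7 ε-transitions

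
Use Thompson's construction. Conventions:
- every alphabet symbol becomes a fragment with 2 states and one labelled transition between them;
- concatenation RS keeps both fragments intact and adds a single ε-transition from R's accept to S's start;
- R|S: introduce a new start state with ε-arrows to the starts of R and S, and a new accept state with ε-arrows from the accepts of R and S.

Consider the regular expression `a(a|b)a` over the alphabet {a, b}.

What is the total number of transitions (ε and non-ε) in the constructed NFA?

10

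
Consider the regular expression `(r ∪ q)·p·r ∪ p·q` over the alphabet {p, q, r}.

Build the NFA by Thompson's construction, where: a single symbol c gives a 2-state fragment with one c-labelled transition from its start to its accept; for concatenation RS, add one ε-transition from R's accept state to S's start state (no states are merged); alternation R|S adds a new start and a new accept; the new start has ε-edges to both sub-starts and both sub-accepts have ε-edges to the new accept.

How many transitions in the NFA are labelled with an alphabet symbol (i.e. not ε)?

Building bottom-up:
Each of the 6 symbol leaves contributes exactly 1 symbol transition.
  r ∪ q — 2 symbol transitions
  (r ∪ q)·p·r — 4 symbol transitions
  p·q — 2 symbol transitions
  (r ∪ q)·p·r ∪ p·q — 6 symbol transitions

6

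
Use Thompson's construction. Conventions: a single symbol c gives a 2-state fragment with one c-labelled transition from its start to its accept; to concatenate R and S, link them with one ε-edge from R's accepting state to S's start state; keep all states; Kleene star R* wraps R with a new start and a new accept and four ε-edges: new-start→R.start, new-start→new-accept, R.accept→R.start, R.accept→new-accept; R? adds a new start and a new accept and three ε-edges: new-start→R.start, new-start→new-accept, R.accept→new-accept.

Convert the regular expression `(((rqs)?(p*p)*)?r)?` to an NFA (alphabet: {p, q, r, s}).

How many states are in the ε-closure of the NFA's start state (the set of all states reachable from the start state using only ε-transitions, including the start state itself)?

Compute the ε-closure size of each fragment's start state recursively; a symbol fragment's start has no outgoing ε-edge, so its closure is just itself (size 1).
  rqs → same as the first factor's closure: C = 1
  (rqs)? → C = 1 (new start) + 1 (body) + 1 (new accept, via ε) = 3
  p* → C = 1 (new start) + 1 (body) + 1 (new accept) = 3
  p*p → C = 3 + 1 = 4 (closure spills across the concat boundary because the left factor accepts ε)
  (p*p)* → new start has ε-edges to the inner start and to the new accept, so C = 2 + 4 = 6
  (rqs)?(p*p)* → C = 3 + 6 = 9 (closure spills across the concat boundary because the left factor accepts ε)
  ((rqs)?(p*p)*)? → new start has ε-edges to the inner start and to the new accept, so C = 2 + 9 = 11
  ((rqs)?(p*p)*)?r → C = 11 + 1 = 12 (closure spills across the concat boundary because the left factor accepts ε)
  (((rqs)?(p*p)*)?r)? → new start has ε-edges to the inner start and to the new accept, so C = 2 + 12 = 14

14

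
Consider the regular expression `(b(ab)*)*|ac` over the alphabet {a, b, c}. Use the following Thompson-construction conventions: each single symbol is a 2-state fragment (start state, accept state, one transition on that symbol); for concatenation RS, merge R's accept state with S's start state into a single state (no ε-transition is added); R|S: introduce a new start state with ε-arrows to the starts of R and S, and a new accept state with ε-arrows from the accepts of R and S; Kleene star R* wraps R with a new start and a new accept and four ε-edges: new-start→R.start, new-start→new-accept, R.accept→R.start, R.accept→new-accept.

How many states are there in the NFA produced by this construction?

Building bottom-up:
Each of the 5 symbol leaves contributes a 2-state fragment.
  ab — 3 states
  (ab)* — 5 states
  b(ab)* — 6 states
  (b(ab)*)* — 8 states
  ac — 3 states
  (b(ab)*)*|ac — 13 states

13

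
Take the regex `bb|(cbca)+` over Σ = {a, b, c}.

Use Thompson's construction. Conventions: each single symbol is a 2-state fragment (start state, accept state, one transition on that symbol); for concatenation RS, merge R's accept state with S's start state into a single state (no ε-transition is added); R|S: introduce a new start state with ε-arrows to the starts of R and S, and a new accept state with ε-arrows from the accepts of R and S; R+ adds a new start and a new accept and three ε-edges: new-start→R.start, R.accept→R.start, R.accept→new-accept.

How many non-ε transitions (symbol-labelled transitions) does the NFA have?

6

Per subexpression:
Each of the 6 symbol leaves contributes exactly 1 symbol transition.
  bb = 2 symbol transitions
  cbca = 4 symbol transitions
  (cbca)+ = 4 symbol transitions
  bb|(cbca)+ = 6 symbol transitions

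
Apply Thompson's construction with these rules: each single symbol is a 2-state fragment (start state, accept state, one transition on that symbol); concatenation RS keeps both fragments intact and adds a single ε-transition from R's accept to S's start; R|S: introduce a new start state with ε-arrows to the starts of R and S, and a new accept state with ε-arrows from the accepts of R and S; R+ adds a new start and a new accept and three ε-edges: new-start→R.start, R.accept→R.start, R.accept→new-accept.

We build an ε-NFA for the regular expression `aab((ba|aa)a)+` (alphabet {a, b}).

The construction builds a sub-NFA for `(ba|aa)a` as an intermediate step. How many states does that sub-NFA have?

Fragment for `(ba|aa)a`:
Each of the 5 symbol leaves contributes a 2-state fragment.
  ba → 4 states
  aa → 4 states
  ba|aa → 10 states
  (ba|aa)a → 12 states

12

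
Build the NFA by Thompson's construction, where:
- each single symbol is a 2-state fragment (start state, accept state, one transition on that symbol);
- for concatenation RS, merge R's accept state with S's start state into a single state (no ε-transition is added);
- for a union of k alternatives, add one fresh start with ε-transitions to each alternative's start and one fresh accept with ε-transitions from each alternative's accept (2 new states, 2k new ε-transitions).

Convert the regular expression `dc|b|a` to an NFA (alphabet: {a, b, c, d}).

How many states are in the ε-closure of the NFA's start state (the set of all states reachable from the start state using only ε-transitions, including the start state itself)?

Work bottom-up. For each fragment F, track |ε-closure(F.start)| and whether F's accept lies in that closure (i.e. whether F accepts ε). A single-symbol fragment has closure size 1 and does not accept ε.
  dc → C equals the left operand's closure size = 1 (its accept is not ε-reachable, so the closure stops there)
  dc|b|a → C = 1 + 1 + 1 + 1 = 4 (the new accept is not ε-reachable since no branch accepts ε)

4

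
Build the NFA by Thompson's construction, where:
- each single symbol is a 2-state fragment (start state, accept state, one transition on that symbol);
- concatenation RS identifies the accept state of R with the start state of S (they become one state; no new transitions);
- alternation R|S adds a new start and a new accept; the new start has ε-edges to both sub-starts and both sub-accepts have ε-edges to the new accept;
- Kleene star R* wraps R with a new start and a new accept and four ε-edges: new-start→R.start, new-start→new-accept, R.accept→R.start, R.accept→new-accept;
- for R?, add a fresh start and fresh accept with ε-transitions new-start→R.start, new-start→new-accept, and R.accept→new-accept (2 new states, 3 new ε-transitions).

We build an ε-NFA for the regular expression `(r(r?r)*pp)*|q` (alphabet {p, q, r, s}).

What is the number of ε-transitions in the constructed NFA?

Bottom-up over the parse tree:
Each of the 6 symbol leaves contributes 0 ε-transitions.
  r? : 3 ε-transitions
  r?r : 3 ε-transitions
  (r?r)* : 7 ε-transitions
  r(r?r)*pp : 7 ε-transitions
  (r(r?r)*pp)* : 11 ε-transitions
  (r(r?r)*pp)*|q : 15 ε-transitions

15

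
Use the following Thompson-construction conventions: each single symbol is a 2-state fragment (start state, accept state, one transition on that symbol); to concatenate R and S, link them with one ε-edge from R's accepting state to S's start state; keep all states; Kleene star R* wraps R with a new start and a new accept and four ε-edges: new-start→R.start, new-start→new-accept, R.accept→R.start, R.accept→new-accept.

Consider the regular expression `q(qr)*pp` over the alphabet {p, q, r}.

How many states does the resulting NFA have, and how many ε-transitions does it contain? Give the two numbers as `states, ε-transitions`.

12, 8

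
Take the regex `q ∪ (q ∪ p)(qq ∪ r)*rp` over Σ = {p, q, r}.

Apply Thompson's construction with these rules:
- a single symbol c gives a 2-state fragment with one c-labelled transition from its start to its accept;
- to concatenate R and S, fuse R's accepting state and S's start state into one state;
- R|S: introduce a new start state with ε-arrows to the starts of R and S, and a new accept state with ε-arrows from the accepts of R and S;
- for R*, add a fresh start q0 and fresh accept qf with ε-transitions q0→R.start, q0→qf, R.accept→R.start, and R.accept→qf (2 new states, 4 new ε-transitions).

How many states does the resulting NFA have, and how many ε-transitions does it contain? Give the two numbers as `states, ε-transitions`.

Recursing over subexpressions:
Each of the 8 symbol leaves contributes 2 states and 0 ε-transitions.
  q ∪ p — 6 states, 4 ε-transitions
  qq — 3 states, 0 ε-transitions
  qq ∪ r — 7 states, 4 ε-transitions
  (qq ∪ r)* — 9 states, 8 ε-transitions
  (q ∪ p)(qq ∪ r)*rp — 16 states, 12 ε-transitions
  q ∪ (q ∪ p)(qq ∪ r)*rp — 20 states, 16 ε-transitions

20, 16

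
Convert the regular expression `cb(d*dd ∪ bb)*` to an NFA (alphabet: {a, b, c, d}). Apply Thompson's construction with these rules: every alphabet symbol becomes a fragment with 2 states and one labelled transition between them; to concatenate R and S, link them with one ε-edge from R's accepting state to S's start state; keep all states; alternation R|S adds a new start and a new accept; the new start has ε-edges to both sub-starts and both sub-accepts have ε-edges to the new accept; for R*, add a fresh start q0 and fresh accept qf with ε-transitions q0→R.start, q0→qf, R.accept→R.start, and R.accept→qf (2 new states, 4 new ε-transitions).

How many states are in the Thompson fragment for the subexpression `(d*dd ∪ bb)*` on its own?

16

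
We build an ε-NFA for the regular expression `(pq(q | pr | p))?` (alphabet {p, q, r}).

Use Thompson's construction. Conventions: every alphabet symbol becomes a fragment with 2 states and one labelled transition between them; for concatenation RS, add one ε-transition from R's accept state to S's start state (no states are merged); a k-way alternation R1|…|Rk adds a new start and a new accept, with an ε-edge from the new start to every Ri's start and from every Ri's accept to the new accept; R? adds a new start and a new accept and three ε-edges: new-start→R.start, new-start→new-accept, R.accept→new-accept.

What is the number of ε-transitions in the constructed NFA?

Bottom-up over the parse tree:
Each of the 6 symbol leaves contributes 0 ε-transitions.
  pr → 1 ε-transition
  q | pr | p → 7 ε-transitions
  pq(q | pr | p) → 9 ε-transitions
  (pq(q | pr | p))? → 12 ε-transitions

12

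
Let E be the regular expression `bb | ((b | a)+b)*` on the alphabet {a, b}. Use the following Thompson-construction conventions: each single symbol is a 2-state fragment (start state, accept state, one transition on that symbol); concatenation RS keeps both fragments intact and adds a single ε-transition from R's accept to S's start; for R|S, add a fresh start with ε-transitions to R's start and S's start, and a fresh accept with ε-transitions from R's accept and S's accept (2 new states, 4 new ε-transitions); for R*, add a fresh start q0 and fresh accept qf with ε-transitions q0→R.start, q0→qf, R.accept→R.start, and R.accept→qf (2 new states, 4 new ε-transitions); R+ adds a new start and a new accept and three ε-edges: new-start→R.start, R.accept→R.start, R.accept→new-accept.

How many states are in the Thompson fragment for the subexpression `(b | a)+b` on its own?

10

Fragment for `(b | a)+b`:
Each of the 3 symbol leaves contributes a 2-state fragment.
  b | a : 6 states
  (b | a)+ : 8 states
  (b | a)+b : 10 states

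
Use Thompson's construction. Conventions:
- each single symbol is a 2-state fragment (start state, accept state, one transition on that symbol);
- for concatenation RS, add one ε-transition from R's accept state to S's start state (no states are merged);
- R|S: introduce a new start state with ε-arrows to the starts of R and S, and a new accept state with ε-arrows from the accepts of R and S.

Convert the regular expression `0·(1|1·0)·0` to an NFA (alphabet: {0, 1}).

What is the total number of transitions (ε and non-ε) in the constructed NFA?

12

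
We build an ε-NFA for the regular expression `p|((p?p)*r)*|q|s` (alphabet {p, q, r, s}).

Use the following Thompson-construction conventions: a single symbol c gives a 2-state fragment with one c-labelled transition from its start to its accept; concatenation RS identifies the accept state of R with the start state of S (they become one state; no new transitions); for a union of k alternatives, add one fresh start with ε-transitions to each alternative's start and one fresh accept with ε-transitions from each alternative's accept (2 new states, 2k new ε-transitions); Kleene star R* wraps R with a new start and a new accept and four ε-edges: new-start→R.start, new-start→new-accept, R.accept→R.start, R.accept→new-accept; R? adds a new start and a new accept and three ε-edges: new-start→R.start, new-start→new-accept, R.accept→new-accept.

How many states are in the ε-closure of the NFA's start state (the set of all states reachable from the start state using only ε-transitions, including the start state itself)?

Let C(F) = |ε-closure(F.start)| within fragment F, and note whether F accepts ε. Symbol fragments have C = 1 and do not accept ε. Then:
  p? — C = 1 (new start) + 1 (body) + 1 (new accept, via ε) = 3
  p?p — the left operand accepts ε, so the closure extends into the next operand (the shared merged state is already counted); C = 3 + (1−1) = 3
  (p?p)* — new start has ε-edges to the inner start and to the new accept, so C = 2 + 3 = 5
  (p?p)*r — C = 5 + (1−1) = 5 (closure spills across the concat boundary because the left factor accepts ε)
  ((p?p)*r)* — C = 1 (new start) + 5 (body) + 1 (new accept) = 7
  p|((p?p)*r)*|q|s — new start ε-reaches every alternative's start; at least one alternative accepts ε, so the union's new accept is reached too: C = 1 + 1 + 7 + 1 + 1 + 1 = 12

12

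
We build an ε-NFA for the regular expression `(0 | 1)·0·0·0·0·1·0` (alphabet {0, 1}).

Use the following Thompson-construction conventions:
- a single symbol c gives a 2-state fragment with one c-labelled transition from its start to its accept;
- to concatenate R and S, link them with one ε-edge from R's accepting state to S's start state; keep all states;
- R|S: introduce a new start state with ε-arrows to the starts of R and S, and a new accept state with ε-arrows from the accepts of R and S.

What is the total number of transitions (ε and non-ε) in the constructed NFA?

18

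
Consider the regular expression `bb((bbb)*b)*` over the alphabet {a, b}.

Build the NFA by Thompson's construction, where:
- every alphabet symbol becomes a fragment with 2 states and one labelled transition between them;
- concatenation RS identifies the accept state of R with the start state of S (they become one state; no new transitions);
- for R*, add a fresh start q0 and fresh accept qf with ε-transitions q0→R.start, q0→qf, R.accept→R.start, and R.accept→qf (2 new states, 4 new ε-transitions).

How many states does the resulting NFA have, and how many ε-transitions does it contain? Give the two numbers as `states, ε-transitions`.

11, 8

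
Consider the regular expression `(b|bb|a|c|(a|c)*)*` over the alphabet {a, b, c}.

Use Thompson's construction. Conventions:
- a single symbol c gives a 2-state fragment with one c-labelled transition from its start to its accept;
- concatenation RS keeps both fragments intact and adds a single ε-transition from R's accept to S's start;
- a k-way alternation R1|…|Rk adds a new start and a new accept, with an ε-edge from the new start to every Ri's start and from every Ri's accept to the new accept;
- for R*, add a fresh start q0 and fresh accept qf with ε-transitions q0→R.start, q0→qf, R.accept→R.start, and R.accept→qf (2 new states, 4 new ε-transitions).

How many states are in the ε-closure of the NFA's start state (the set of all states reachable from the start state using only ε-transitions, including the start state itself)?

Compute the ε-closure size of each fragment's start state recursively; a symbol fragment's start has no outgoing ε-edge, so its closure is just itself (size 1).
  bb : same as the first factor's closure: C = 1
  a|c : new start ε-reaches every alternative's start; none of them accept ε, so the new accept is not reached: C = 1 + 1 + 1 = 3
  (a|c)* : new start has ε-edges to the inner start and to the new accept, so C = 2 + 3 = 5
  b|bb|a|c|(a|c)* : new start ε-reaches every alternative's start; at least one alternative accepts ε, so the union's new accept is reached too: C = 1 + 1 + 1 + 1 + 1 + 5 + 1 = 11
  (b|bb|a|c|(a|c)*)* : the star's fresh start ε-reaches both the body's start and the fresh accept: C = 2 + 11 = 13

13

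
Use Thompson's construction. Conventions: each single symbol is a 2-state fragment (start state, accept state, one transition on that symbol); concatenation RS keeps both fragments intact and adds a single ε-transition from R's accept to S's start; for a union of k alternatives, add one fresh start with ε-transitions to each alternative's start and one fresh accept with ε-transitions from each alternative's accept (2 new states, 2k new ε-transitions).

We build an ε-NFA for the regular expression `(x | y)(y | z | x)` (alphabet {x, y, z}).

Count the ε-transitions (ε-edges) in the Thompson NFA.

Building bottom-up:
Each of the 5 symbol leaves contributes 0 ε-transitions.
  x | y : 4 ε-transitions
  y | z | x : 6 ε-transitions
  (x | y)(y | z | x) : 11 ε-transitions

11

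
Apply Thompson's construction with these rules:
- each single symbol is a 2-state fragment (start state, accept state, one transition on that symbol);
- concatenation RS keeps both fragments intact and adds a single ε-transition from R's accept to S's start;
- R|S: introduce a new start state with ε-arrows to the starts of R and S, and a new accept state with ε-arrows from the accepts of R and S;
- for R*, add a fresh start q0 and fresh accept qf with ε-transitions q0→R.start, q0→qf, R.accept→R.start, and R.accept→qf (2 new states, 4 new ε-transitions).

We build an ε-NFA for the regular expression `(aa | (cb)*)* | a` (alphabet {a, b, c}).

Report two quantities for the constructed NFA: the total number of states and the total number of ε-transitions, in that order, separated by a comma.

18, 18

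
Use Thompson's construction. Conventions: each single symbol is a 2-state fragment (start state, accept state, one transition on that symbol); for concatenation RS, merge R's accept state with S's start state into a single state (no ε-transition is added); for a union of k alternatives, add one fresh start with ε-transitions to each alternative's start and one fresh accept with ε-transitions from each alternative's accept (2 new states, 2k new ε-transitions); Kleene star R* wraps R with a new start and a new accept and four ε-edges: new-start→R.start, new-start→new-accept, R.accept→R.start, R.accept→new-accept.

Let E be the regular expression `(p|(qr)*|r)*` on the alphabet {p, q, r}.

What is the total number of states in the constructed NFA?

13

Per subexpression:
Each of the 4 symbol leaves contributes a 2-state fragment.
  qr : 3 states
  (qr)* : 5 states
  p|(qr)*|r : 11 states
  (p|(qr)*|r)* : 13 states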